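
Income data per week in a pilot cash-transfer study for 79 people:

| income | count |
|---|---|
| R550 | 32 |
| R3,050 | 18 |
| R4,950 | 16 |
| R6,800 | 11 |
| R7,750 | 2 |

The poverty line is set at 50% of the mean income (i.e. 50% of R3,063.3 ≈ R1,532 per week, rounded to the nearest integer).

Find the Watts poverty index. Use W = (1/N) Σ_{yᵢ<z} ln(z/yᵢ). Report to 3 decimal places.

0.415

Poor units: 32×R550 (q = 32 of N = 79).
Log gaps: ln(1532/550) = 1.0244 (×32).
W = 32.781154 / 79 = 0.415.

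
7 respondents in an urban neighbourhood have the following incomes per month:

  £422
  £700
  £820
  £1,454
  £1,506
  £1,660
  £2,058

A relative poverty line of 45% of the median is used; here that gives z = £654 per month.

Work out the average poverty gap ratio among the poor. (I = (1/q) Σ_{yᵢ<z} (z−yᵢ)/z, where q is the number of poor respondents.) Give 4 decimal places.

0.3547

Below the line: £422 (q = 1 of N = 7).
Shortfall ratios (z−y)/z: 0.3547; sum = 0.354740.
I averages over the q = 1 poor units only: 0.354740 / 1 = 0.3547.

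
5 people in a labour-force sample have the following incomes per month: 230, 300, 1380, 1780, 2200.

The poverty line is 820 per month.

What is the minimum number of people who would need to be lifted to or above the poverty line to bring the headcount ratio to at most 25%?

2 of the 5 people are poor, so H = 2/5 = 0.400.
A headcount ratio of at most 25% allows at most ⌊0.25 × 5⌋ = 1 poor people.
So at least 2 − 1 = 1 must be lifted.

1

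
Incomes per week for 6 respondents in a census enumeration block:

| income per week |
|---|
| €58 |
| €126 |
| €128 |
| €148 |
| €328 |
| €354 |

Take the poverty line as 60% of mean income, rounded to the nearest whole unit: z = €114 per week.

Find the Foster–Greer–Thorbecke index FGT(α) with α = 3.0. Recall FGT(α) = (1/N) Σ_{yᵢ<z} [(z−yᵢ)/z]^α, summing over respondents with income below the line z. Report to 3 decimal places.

0.020

Poor units: €58 (q = 1 of N = 6).
Normalized shortfalls: (114−58)/114 = 0.4912.
Raised to α = 3.0: 0.11854.
Sum = 0.118536; FGT(3.0) = 0.118536 / 6 = 0.020.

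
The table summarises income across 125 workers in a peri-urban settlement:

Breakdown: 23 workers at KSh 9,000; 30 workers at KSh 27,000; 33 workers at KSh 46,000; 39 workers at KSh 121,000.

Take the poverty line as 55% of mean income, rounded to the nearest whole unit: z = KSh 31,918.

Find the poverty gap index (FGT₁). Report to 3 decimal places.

Below z: 23×KSh 9,000, 30×KSh 27,000 (q = 53 of N = 125).
Gap ratios (z−y)/z: (31918−9000)/31918 = 0.7180 (×23); (31918−27000)/31918 = 0.1541 (×30).
Sum of shortfalls = 21.137101; P₁ averages over all N: 21.137101 / 125 = 0.169.

0.169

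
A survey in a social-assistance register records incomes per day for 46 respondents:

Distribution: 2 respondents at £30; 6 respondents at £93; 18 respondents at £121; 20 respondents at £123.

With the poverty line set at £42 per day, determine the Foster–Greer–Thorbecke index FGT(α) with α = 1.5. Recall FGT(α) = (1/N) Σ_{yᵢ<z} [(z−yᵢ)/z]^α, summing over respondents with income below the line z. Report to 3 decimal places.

Below z: 2×£30 (q = 2 of N = 46).
Shortfall ratios: (42−30)/42 = 0.2857 (×2).
Raised to α = 1.5: 0.15272 (×2).
Sum = 0.305441; FGT(1.5) = 0.305441 / 46 = 0.007.

0.007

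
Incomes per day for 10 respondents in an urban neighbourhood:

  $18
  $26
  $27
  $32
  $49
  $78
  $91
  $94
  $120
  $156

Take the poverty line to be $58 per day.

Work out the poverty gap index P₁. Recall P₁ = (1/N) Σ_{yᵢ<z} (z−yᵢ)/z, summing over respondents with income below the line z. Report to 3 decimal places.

0.238

Below z: $18, $26, $27, $32, $49 (q = 5 of N = 10).
Shortfall ratios: (58−18)/58 = 0.6897; (58−26)/58 = 0.5517; (58−27)/58 = 0.5345; (58−32)/58 = 0.4483; (58−49)/58 = 0.1552.
Σ = 2.379310. Dividing by the full population N = 10 gives P₁ = 0.238.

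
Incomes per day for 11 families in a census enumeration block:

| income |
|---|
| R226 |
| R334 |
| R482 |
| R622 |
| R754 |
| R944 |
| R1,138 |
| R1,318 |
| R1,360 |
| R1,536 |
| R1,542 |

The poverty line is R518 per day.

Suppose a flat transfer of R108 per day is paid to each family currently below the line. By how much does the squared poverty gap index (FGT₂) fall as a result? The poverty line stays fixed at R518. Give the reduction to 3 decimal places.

0.027

Before: below the line — R226, R334, R482; squared poverty gap index (FGT₂) = 0.04080.
After the R108 transfer: below the line — R334, R442; squared poverty gap index (FGT₂) = 0.01343.
Reduction = 0.04080 − 0.01343 = 0.027.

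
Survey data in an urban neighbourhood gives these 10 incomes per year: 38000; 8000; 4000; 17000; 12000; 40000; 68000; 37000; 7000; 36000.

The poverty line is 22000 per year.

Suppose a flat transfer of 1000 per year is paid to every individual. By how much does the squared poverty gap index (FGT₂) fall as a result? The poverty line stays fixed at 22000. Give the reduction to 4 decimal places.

Before: below the line — 4000, 7000, 8000, 12000, 17000; squared poverty gap index (FGT₂) = 0.179752.
After the 1000 transfer: below the line — 5000, 8000, 9000, 13000, 18000; squared poverty gap index (FGT₂) = 0.155165.
Reduction = 0.179752 − 0.155165 = 0.0246.

0.0246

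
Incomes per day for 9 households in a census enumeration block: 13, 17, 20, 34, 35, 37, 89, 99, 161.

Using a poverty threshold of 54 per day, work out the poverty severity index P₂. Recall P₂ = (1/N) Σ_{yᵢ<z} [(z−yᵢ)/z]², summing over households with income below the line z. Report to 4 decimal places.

0.2003

Incomes under z: 13, 17, 20, 34, 35, 37 (q = 6 of N = 9).
Relative gaps: (54−13)/54 = 0.7593; (54−17)/54 = 0.6852; (54−20)/54 = 0.6296; (54−34)/54 = 0.3704; (54−35)/54 = 0.3519; (54−37)/54 = 0.3148.
Squared: 0.5765; 0.4695; 0.3964; 0.1372; 0.1238; 0.0991.
Sum = 1.802469; P₂ = 1.802469 / 9 = 0.2003.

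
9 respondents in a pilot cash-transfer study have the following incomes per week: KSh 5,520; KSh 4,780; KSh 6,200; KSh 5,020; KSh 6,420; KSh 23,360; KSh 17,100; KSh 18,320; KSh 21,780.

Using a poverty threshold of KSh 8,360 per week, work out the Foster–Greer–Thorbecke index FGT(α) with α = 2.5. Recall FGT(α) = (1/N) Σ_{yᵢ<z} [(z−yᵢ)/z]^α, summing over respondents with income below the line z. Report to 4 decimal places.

0.0387

Poor units: KSh 4,780, KSh 5,020, KSh 5,520, KSh 6,200, KSh 6,420 (q = 5 of N = 9).
Normalized shortfalls: (8360−4780)/8360 = 0.4282; (8360−5020)/8360 = 0.3995; (8360−5520)/8360 = 0.3397; (8360−6200)/8360 = 0.2584; (8360−6420)/8360 = 0.2321.
Raised to α = 2.5: 0.12000; 0.10089; 0.06726; 0.03393; 0.02594.
Sum = 0.348031; FGT(2.5) = 0.348031 / 9 = 0.0387.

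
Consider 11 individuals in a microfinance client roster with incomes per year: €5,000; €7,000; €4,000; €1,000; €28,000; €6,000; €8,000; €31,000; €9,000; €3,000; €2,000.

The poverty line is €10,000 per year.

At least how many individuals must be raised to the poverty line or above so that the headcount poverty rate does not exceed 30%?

6

Currently q = 9 of N = 11 are below the line (H = 0.818).
A headcount ratio of at most 30% allows at most ⌊0.30 × 11⌋ = 3 poor individuals.
So at least 9 − 3 = 6 must be lifted.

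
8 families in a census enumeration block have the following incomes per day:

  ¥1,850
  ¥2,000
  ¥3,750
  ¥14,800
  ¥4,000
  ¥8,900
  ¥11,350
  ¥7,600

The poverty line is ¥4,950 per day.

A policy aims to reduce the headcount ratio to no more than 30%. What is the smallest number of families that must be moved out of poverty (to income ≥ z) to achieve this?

2

Currently q = 4 of N = 8 are below the line (H = 0.500).
A headcount ratio of at most 30% allows at most ⌊0.30 × 8⌋ = 2 poor families.
So at least 4 − 2 = 2 must be lifted.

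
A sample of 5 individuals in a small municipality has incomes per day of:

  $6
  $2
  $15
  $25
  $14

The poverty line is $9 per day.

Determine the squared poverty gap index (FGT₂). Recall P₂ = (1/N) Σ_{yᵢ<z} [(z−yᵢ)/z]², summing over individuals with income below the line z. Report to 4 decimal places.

Below z: $2, $6 (q = 2 of N = 5).
Gap ratios (z−y)/z: (9−2)/9 = 0.7778; (9−6)/9 = 0.3333.
Squared: 0.6049; 0.1111.
Sum = 0.716049; P₂ = 0.716049 / 5 = 0.1432.

0.1432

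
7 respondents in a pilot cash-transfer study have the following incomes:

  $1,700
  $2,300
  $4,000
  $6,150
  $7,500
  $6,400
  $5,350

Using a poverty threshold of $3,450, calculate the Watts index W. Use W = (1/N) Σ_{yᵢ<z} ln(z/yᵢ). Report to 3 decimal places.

0.159

Below z: $1,700, $2,300 (q = 2 of N = 7).
Log shortfalls: ln(3450/1700) = 0.7077; ln(3450/2300) = 0.4055.
W = 1.113211 / 7 = 0.159.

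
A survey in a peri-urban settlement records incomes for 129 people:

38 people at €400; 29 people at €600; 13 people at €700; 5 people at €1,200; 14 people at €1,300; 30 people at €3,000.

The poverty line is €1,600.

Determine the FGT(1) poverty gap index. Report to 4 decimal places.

0.4482

Below the line: 38×€400, 29×€600, 13×€700, 5×€1,200, 14×€1,300 (q = 99 of N = 129).
Relative gaps: (1600−400)/1600 = 0.7500 (×38); (1600−600)/1600 = 0.6250 (×29); (1600−700)/1600 = 0.5625 (×13); (1600−1200)/1600 = 0.2500 (×5); (1600−1300)/1600 = 0.1875 (×14).
Σ = 57.812500. Dividing by the full population N = 129 gives P₁ = 0.4482.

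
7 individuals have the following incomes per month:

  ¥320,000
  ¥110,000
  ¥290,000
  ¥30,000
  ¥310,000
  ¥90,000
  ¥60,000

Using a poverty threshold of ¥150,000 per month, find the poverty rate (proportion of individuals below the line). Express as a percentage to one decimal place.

57.1%

4 of the 7 individuals have income below ¥150,000.
H = 4/7 = 57.1%.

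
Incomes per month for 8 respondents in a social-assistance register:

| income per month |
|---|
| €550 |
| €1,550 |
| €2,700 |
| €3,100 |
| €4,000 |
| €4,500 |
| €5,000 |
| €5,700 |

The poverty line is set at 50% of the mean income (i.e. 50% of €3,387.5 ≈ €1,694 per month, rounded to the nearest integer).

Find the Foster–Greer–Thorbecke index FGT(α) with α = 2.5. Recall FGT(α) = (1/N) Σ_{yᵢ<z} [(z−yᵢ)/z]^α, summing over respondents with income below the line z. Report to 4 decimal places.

Below the line: €550, €1,550 (q = 2 of N = 8).
Gap ratios (z−y)/z: (1694−550)/1694 = 0.6753; (1694−1550)/1694 = 0.0850.
Raised to α = 2.5: 0.37478; 0.00211.
Sum = 0.376891; FGT(2.5) = 0.376891 / 8 = 0.0471.

0.0471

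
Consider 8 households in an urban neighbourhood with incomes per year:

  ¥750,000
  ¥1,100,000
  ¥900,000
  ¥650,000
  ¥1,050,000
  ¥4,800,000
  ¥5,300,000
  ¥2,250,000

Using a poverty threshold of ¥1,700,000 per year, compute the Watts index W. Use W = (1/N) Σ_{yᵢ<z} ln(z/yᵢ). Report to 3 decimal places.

Below the line: ¥650,000, ¥750,000, ¥900,000, ¥1,050,000, ¥1,100,000 (q = 5 of N = 8).
ln(z/y) terms: ln(1700000/650000) = 0.9614; ln(1700000/750000) = 0.8183; ln(1700000/900000) = 0.6360; ln(1700000/1050000) = 0.4818; ln(1700000/1100000) = 0.4353.
W = 3.332866 / 8 = 0.417.

0.417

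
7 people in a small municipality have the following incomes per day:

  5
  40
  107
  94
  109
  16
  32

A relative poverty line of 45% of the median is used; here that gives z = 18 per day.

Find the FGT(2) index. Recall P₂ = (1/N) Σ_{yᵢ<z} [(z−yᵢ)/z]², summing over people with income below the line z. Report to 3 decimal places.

0.076

Below z: 5, 16 (q = 2 of N = 7).
Relative gaps: (18−5)/18 = 0.7222; (18−16)/18 = 0.1111.
Squared: 0.5216; 0.0123.
Sum = 0.533951; P₂ = 0.533951 / 7 = 0.076.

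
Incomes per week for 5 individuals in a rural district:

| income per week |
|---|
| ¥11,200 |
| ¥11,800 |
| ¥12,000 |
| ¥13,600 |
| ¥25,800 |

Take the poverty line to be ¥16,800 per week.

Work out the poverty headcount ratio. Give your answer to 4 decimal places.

4 of the 5 individuals have income below ¥16,800.
H = 4/5 = 0.8000.

0.8000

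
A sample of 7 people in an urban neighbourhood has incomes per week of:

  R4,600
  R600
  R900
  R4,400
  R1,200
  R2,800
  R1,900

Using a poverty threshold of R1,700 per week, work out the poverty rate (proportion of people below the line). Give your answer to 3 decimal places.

0.429

3 of the 7 people have income below R1,700.
H = 3/7 = 0.429.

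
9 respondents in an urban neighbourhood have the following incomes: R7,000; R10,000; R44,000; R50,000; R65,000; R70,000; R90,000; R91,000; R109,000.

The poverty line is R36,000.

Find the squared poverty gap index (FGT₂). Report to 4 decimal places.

Below the line: R7,000, R10,000 (q = 2 of N = 9).
Gap ratios (z−y)/z: (36000−7000)/36000 = 0.8056; (36000−10000)/36000 = 0.7222.
Squared: 0.6489; 0.5216.
Sum = 1.170525; P₂ = 1.170525 / 9 = 0.1301.

0.1301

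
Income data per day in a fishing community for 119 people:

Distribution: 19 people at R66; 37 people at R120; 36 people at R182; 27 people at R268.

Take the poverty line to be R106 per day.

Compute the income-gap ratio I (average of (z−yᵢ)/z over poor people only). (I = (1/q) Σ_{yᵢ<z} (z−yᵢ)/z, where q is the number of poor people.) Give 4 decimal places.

0.3774

Poor units: 19×R66 (q = 19 of N = 119).
Shortfall ratios (z−y)/z: 0.3774 (×19); sum = 7.169811.
I averages over the q = 19 poor units only: 7.169811 / 19 = 0.3774.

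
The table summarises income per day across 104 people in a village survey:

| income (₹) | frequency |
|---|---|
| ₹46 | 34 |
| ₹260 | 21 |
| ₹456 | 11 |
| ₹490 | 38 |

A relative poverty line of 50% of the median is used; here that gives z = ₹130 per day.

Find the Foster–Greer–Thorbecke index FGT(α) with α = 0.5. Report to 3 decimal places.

0.263

Below the line: 34×₹46 (q = 34 of N = 104).
Relative gaps: (130−46)/130 = 0.6462 (×34).
Raised to α = 0.5: 0.80384 (×34).
Sum = 27.330456; FGT(0.5) = 27.330456 / 104 = 0.263.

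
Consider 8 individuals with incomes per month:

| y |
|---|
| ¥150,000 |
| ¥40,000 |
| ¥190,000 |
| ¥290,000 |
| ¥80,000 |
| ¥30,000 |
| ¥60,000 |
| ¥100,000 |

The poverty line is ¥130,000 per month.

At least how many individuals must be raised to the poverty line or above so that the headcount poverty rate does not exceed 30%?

3

5 of the 8 individuals are poor, so H = 5/8 = 0.625.
A headcount ratio of at most 30% allows at most ⌊0.30 × 8⌋ = 2 poor individuals.
So at least 5 − 2 = 3 must be lifted.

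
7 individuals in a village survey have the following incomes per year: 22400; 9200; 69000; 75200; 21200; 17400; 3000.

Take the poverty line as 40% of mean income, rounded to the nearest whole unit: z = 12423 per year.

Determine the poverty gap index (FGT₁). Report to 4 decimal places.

0.1454

Below the line: 3000, 9200 (q = 2 of N = 7).
Gap ratios (z−y)/z: (12423−3000)/12423 = 0.7585; (12423−9200)/12423 = 0.2594.
Σ = 1.017951. Dividing by the full population N = 7 gives P₁ = 0.1454.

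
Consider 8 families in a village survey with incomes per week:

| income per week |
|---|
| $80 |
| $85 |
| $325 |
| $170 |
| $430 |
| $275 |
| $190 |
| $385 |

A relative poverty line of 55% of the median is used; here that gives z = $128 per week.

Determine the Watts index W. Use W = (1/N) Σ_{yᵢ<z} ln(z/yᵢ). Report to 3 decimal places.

Poor units: $80, $85 (q = 2 of N = 8).
Log shortfalls: ln(128/80) = 0.4700; ln(128/85) = 0.4094.
W = 0.879383 / 8 = 0.110.

0.110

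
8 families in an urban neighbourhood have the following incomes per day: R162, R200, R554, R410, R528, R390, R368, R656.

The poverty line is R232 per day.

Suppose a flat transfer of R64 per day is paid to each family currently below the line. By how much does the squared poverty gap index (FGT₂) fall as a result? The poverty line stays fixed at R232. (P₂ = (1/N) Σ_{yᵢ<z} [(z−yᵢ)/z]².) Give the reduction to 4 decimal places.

0.0137

Before: below the line — R162, R200; squared poverty gap index (FGT₂) = 0.013758.
After the R64 transfer: below the line — R226; squared poverty gap index (FGT₂) = 0.000084.
Reduction = 0.013758 − 0.000084 = 0.0137.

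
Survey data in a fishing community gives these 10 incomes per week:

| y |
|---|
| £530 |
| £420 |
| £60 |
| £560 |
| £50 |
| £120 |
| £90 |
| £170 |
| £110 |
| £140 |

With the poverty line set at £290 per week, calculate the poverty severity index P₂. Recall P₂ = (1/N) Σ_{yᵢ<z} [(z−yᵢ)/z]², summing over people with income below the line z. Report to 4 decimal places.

0.2957

Incomes under z: £50, £60, £90, £110, £120, £140, £170 (q = 7 of N = 10).
Gap ratios (z−y)/z: (290−50)/290 = 0.8276; (290−60)/290 = 0.7931; (290−90)/290 = 0.6897; (290−110)/290 = 0.6207; (290−120)/290 = 0.5862; (290−140)/290 = 0.5172; (290−170)/290 = 0.4138.
Squared: 0.6849; 0.6290; 0.4756; 0.3853; 0.3436; 0.2675; 0.1712.
Sum = 2.957194; P₂ = 2.957194 / 10 = 0.2957.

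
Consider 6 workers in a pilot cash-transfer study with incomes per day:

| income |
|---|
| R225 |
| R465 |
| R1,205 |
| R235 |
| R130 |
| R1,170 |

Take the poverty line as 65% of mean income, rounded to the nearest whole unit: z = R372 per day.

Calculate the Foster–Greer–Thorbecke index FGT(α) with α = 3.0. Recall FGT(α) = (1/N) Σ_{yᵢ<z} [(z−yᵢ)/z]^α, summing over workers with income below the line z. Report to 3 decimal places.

Incomes under z: R130, R225, R235 (q = 3 of N = 6).
Normalized shortfalls: (372−130)/372 = 0.6505; (372−225)/372 = 0.3952; (372−235)/372 = 0.3683.
Raised to α = 3.0: 0.27531; 0.06171; 0.04995.
Sum = 0.386962; FGT(3.0) = 0.386962 / 6 = 0.064.

0.064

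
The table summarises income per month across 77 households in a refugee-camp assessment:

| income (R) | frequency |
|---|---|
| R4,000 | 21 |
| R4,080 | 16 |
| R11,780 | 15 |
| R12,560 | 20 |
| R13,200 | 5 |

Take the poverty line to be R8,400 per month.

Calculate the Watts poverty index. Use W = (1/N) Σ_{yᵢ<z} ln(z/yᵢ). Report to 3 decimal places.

Poor units: 21×R4,000, 16×R4,080 (q = 37 of N = 77).
ln(z/y) terms: ln(8400/4000) = 0.7419 (×21); ln(8400/4080) = 0.7221 (×16).
W = 27.134840 / 77 = 0.352.

0.352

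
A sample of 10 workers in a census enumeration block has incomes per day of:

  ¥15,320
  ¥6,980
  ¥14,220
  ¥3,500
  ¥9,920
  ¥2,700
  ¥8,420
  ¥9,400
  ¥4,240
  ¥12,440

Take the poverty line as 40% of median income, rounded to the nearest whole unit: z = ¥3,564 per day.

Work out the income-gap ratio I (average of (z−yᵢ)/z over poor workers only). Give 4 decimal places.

0.1302

Below z: ¥2,700, ¥3,500 (q = 2 of N = 10).
Relative gaps: 0.2424, 0.0180; sum = 0.260382.
I averages over the q = 2 poor units only: 0.260382 / 2 = 0.1302.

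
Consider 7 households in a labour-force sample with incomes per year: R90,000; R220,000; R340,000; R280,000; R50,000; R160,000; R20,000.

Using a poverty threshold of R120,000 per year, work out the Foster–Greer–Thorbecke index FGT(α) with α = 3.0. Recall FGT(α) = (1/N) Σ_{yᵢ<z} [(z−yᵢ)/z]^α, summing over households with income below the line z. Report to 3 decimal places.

Poor units: R20,000, R50,000, R90,000 (q = 3 of N = 7).
Gap ratios (z−y)/z: (120000−20000)/120000 = 0.8333; (120000−50000)/120000 = 0.5833; (120000−90000)/120000 = 0.2500.
Raised to α = 3.0: 0.57870; 0.19850; 0.01562.
Sum = 0.792824; FGT(3.0) = 0.792824 / 7 = 0.113.

0.113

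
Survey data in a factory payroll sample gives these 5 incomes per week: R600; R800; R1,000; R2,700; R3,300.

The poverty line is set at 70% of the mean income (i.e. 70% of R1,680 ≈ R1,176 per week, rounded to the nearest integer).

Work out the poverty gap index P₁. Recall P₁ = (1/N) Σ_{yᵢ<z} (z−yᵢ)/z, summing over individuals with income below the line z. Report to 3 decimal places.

Incomes under z: R600, R800, R1,000 (q = 3 of N = 5).
Normalized shortfalls: (1176−600)/1176 = 0.4898; (1176−800)/1176 = 0.3197; (1176−1000)/1176 = 0.1497.
Σ = 0.959184. Dividing by the full population N = 5 gives P₁ = 0.192.

0.192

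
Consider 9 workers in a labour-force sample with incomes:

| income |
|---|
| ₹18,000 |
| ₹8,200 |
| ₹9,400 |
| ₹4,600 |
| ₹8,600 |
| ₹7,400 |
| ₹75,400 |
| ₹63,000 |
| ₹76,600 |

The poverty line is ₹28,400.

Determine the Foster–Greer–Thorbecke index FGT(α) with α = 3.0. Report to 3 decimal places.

0.227

Below z: ₹4,600, ₹7,400, ₹8,200, ₹8,600, ₹9,400, ₹18,000 (q = 6 of N = 9).
Gap ratios (z−y)/z: (28400−4600)/28400 = 0.8380; (28400−7400)/28400 = 0.7394; (28400−8200)/28400 = 0.7113; (28400−8600)/28400 = 0.6972; (28400−9400)/28400 = 0.6690; (28400−18000)/28400 = 0.3662.
Raised to α = 3.0: 0.58854; 0.40430; 0.35983; 0.33888; 0.29944; 0.04911.
Sum = 2.040091; FGT(3.0) = 2.040091 / 9 = 0.227.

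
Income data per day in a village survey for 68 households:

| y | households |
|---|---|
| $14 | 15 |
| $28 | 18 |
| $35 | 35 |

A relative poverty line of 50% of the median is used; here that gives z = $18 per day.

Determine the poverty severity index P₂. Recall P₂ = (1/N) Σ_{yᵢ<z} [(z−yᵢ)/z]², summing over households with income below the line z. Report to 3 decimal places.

Below z: 15×$14 (q = 15 of N = 68).
Relative gaps: (18−14)/18 = 0.2222 (×15).
Squared: 0.0494 (×15).
Sum = 0.740741; P₂ = 0.740741 / 68 = 0.011.

0.011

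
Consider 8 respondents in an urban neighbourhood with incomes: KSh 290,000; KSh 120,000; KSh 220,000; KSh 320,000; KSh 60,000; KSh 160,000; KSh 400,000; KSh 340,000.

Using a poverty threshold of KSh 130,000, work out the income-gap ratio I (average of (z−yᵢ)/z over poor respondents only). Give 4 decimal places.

0.3077

Below z: KSh 60,000, KSh 120,000 (q = 2 of N = 8).
Relative gaps: 0.5385, 0.0769; sum = 0.615385.
I averages over the q = 2 poor units only: 0.615385 / 2 = 0.3077.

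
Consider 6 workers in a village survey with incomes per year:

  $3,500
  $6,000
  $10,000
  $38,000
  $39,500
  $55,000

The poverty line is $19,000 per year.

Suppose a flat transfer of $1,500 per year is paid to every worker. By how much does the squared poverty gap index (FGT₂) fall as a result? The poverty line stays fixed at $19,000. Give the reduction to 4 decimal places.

Before: below the line — $3,500, $6,000, $10,000; squared poverty gap index (FGT₂) = 0.226339.
After the $1,500 transfer: below the line — $5,000, $7,500, $11,500; squared poverty gap index (FGT₂) = 0.177516.
Reduction = 0.226339 − 0.177516 = 0.0488.

0.0488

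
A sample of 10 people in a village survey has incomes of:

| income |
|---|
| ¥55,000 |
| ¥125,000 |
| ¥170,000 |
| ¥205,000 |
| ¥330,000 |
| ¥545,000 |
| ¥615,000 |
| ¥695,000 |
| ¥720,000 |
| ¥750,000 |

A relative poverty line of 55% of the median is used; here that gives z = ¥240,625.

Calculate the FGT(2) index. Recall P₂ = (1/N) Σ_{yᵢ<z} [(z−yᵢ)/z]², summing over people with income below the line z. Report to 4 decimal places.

0.0934

Below the line: ¥55,000, ¥125,000, ¥170,000, ¥205,000 (q = 4 of N = 10).
Normalized shortfalls: (240625−55000)/240625 = 0.7714; (240625−125000)/240625 = 0.4805; (240625−170000)/240625 = 0.2935; (240625−205000)/240625 = 0.1481.
Squared: 0.5951; 0.2309; 0.0861; 0.0219.
Sum = 0.934066; P₂ = 0.934066 / 10 = 0.0934.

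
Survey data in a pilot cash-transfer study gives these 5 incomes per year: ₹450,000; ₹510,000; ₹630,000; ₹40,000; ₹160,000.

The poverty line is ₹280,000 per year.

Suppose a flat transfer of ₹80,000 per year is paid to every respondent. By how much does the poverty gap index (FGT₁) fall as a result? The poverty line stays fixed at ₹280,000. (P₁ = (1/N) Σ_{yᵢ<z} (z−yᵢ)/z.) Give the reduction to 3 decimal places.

Before: below the line — ₹40,000, ₹160,000; poverty gap index (FGT₁) = 0.25714.
After the ₹80,000 transfer: below the line — ₹120,000, ₹240,000; poverty gap index (FGT₁) = 0.14286.
Reduction = 0.25714 − 0.14286 = 0.114.

0.114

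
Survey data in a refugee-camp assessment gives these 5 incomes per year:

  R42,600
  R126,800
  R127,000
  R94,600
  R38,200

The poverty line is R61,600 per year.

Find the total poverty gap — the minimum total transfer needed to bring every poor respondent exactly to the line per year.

R42,400

Below the line: R38,200, R42,600 (q = 2 of N = 5).
Individual gaps: 61600−38200 = 23400; 61600−42600 = 19000.
Aggregate gap = R42,400.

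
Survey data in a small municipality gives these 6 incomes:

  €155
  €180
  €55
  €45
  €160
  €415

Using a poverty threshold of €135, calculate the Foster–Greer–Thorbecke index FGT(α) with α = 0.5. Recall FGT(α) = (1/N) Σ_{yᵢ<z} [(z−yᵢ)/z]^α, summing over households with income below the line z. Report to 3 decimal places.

0.264

Below the line: €45, €55 (q = 2 of N = 6).
Relative gaps: (135−45)/135 = 0.6667; (135−55)/135 = 0.5926.
Raised to α = 0.5: 0.81650; 0.76980.
Sum = 1.586297; FGT(0.5) = 1.586297 / 6 = 0.264.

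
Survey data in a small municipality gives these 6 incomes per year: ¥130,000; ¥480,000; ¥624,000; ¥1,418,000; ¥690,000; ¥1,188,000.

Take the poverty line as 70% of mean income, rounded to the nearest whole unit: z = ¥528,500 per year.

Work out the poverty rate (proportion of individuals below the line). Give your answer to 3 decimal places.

2 of the 6 individuals have income below ¥528,500.
H = 2/6 = 0.333.

0.333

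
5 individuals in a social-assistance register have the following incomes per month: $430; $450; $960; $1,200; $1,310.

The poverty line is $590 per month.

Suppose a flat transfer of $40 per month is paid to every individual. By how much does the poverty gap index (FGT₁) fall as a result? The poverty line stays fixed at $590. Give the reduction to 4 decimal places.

Before: below the line — $430, $450; poverty gap index (FGT₁) = 0.101695.
After the $40 transfer: below the line — $470, $490; poverty gap index (FGT₁) = 0.074576.
Reduction = 0.101695 − 0.074576 = 0.0271.

0.0271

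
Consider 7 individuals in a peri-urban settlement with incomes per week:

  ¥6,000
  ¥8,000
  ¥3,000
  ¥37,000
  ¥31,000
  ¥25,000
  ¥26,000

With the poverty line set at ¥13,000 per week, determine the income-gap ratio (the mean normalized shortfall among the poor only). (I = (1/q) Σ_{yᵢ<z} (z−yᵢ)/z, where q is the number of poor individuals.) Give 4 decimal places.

Below z: ¥3,000, ¥6,000, ¥8,000 (q = 3 of N = 7).
Relative gaps: 0.7692, 0.5385, 0.3846; sum = 1.692308.
I averages over the q = 3 poor units only: 1.692308 / 3 = 0.5641.

0.5641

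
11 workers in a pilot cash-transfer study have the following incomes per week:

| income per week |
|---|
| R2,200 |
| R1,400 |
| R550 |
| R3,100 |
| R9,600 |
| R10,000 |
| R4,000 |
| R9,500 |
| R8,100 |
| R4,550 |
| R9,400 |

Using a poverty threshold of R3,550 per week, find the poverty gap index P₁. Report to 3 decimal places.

0.178

Poor units: R550, R1,400, R2,200, R3,100 (q = 4 of N = 11).
Normalized shortfalls: (3550−550)/3550 = 0.8451; (3550−1400)/3550 = 0.6056; (3550−2200)/3550 = 0.3803; (3550−3100)/3550 = 0.1268.
Sum of shortfalls = 1.957746; P₁ averages over all N: 1.957746 / 11 = 0.178.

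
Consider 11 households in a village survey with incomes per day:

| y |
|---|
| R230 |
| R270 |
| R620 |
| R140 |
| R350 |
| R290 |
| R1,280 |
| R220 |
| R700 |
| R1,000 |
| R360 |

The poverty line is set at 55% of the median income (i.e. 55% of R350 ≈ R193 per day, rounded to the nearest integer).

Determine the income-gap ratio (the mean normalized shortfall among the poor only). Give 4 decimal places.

0.2746

Below z: R140 (q = 1 of N = 11).
Shortfall ratios (z−y)/z: 0.2746; sum = 0.274611.
The income-gap ratio divides by q (the poor only): 0.274611 / 1 = 0.2746.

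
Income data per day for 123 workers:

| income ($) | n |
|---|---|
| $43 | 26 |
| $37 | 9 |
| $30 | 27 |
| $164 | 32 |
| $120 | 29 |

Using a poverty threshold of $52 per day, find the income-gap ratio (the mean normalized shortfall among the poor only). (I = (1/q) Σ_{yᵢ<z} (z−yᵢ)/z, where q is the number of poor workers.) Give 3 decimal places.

Poor units: 27×$30, 9×$37, 26×$43 (q = 62 of N = 123).
Shortfall ratios (z−y)/z: 0.4231 (×27), 0.2885 (×9), 0.1731 (×26); sum = 18.519231.
The income-gap ratio divides by q (the poor only): 18.519231 / 62 = 0.299.

0.299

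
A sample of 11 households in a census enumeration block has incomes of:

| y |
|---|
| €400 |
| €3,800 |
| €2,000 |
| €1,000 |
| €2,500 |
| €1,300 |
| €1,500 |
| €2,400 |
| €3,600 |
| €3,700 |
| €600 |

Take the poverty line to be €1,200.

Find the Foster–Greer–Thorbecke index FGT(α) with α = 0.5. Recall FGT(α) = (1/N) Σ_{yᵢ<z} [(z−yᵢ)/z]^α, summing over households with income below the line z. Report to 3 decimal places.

Poor units: €400, €600, €1,000 (q = 3 of N = 11).
Normalized shortfalls: (1200−400)/1200 = 0.6667; (1200−600)/1200 = 0.5000; (1200−1000)/1200 = 0.1667.
Raised to α = 0.5: 0.81650; 0.70711; 0.40825.
Sum = 1.931852; FGT(0.5) = 1.931852 / 11 = 0.176.

0.176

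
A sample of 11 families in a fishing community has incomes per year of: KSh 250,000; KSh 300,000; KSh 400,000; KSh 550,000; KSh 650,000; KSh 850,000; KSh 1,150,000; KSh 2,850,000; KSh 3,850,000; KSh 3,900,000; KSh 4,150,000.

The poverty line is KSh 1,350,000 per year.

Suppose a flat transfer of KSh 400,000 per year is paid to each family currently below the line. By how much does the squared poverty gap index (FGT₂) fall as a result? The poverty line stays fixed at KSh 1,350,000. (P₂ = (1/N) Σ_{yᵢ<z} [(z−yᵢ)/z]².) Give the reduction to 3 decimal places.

0.158

Before: below the line — KSh 250,000, KSh 300,000, KSh 400,000, KSh 550,000, KSh 650,000, KSh 850,000, KSh 1,150,000; squared poverty gap index (FGT₂) = 0.23120.
After the KSh 400,000 transfer: below the line — KSh 650,000, KSh 700,000, KSh 800,000, KSh 950,000, KSh 1,050,000, KSh 1,250,000; squared poverty gap index (FGT₂) = 0.07358.
Reduction = 0.23120 − 0.07358 = 0.158.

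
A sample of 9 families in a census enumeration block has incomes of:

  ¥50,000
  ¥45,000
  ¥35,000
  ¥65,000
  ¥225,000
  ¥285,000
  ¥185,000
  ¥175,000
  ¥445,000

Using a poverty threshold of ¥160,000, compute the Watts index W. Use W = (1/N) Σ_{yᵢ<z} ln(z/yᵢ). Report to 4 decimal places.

Below the line: ¥35,000, ¥45,000, ¥50,000, ¥65,000 (q = 4 of N = 9).
ln(z/y) terms: ln(160000/35000) = 1.5198; ln(160000/45000) = 1.2685; ln(160000/50000) = 1.1632; ln(160000/65000) = 0.9008.
W = 4.852274 / 9 = 0.5391.

0.5391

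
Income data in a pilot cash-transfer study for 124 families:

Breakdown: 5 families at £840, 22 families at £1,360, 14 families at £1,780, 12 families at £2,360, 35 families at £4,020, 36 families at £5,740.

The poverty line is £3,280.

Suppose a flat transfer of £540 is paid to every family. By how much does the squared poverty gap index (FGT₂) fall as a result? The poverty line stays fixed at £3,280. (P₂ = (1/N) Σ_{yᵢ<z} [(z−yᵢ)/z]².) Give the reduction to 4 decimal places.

0.0584

Before: below the line — 5×£840, 22×£1,360, 14×£1,780, 12×£2,360; squared poverty gap index (FGT₂) = 0.114333.
After the £540 transfer: below the line — 5×£1,380, 22×£1,900, 14×£2,320, 12×£2,900; squared poverty gap index (FGT₂) = 0.055907.
Reduction = 0.114333 − 0.055907 = 0.0584.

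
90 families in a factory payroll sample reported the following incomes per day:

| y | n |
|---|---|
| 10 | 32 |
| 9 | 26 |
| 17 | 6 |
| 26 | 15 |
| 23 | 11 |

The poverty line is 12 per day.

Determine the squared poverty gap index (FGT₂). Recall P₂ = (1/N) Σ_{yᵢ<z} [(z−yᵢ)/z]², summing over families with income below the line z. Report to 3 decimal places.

Incomes under z: 26×9, 32×10 (q = 58 of N = 90).
Shortfall ratios: (12−9)/12 = 0.2500 (×26); (12−10)/12 = 0.1667 (×32).
Squared: 0.0625 (×26); 0.0278 (×32).
Sum = 2.513889; P₂ = 2.513889 / 90 = 0.028.

0.028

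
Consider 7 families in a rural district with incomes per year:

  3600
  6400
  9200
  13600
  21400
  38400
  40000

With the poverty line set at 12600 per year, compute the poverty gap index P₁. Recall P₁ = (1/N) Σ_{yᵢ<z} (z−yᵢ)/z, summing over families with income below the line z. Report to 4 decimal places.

Below the line: 3600, 6400, 9200 (q = 3 of N = 7).
Shortfall ratios: (12600−3600)/12600 = 0.7143; (12600−6400)/12600 = 0.4921; (12600−9200)/12600 = 0.2698.
Σ = 1.476190. Dividing by the full population N = 7 gives P₁ = 0.2109.

0.2109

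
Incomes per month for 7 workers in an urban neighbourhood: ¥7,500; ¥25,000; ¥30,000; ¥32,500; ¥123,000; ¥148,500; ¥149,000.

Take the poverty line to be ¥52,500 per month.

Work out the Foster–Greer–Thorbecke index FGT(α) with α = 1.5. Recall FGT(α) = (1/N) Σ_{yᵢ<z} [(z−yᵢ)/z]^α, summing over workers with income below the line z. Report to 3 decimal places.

0.241

Below z: ¥7,500, ¥25,000, ¥30,000, ¥32,500 (q = 4 of N = 7).
Shortfall ratios: (52500−7500)/52500 = 0.8571; (52500−25000)/52500 = 0.5238; (52500−30000)/52500 = 0.4286; (52500−32500)/52500 = 0.3810.
Raised to α = 1.5: 0.79356; 0.37911; 0.28057; 0.23513.
Sum = 1.688360; FGT(1.5) = 1.688360 / 7 = 0.241.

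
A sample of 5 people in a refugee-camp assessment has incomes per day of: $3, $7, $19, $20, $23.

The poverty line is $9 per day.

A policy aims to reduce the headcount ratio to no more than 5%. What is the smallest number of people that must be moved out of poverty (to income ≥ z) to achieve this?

Currently q = 2 of N = 5 are below the line (H = 0.400).
A headcount ratio of at most 5% allows at most ⌊0.05 × 5⌋ = 0 poor people.
So at least 2 − 0 = 2 must be lifted.

2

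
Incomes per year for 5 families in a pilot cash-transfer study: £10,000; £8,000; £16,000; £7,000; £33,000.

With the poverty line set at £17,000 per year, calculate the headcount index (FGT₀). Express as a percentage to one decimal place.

4 of the 5 families have income below £17,000.
H = 4/5 = 80.0%.

80.0%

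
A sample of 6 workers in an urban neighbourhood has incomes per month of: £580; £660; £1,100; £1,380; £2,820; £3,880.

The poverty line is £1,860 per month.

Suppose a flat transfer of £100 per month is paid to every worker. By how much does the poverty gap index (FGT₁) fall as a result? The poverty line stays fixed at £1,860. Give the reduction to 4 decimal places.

Before: below the line — £580, £660, £1,100, £1,380; poverty gap index (FGT₁) = 0.333333.
After the £100 transfer: below the line — £680, £760, £1,200, £1,480; poverty gap index (FGT₁) = 0.297491.
Reduction = 0.333333 − 0.297491 = 0.0358.

0.0358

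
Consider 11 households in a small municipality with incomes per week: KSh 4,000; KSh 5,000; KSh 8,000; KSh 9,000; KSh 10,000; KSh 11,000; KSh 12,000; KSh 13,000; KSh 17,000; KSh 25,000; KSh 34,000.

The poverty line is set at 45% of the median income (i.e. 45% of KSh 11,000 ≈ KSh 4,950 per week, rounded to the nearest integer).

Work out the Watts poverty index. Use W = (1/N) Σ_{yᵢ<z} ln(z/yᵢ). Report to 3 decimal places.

0.019

Incomes under z: KSh 4,000 (q = 1 of N = 11).
Log gaps: ln(4950/4000) = 0.2131.
W = 0.213093 / 11 = 0.019.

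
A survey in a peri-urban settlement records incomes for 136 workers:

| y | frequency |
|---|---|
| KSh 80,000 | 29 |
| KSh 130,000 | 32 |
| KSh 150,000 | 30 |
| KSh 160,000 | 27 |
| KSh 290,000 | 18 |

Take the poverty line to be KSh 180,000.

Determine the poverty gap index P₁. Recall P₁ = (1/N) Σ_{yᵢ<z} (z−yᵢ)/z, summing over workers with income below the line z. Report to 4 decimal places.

0.2426

Incomes under z: 29×KSh 80,000, 32×KSh 130,000, 30×KSh 150,000, 27×KSh 160,000 (q = 118 of N = 136).
Shortfall ratios: (180000−80000)/180000 = 0.5556 (×29); (180000−130000)/180000 = 0.2778 (×32); (180000−150000)/180000 = 0.1667 (×30); (180000−160000)/180000 = 0.1111 (×27).
Σ = 33.000000. Dividing by the full population N = 136 gives P₁ = 0.2426.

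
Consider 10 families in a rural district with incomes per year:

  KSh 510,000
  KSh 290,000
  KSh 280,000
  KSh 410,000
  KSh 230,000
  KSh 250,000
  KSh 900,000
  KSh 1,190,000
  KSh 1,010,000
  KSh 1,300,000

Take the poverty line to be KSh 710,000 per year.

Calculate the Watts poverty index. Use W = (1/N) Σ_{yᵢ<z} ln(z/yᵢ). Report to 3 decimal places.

0.488

Poor units: KSh 230,000, KSh 250,000, KSh 280,000, KSh 290,000, KSh 410,000, KSh 510,000 (q = 6 of N = 10).
ln(z/y) terms: ln(710000/230000) = 1.1272; ln(710000/250000) = 1.0438; ln(710000/280000) = 0.9305; ln(710000/290000) = 0.8954; ln(710000/410000) = 0.5491; ln(710000/510000) = 0.3309.
W = 4.876811 / 10 = 0.488.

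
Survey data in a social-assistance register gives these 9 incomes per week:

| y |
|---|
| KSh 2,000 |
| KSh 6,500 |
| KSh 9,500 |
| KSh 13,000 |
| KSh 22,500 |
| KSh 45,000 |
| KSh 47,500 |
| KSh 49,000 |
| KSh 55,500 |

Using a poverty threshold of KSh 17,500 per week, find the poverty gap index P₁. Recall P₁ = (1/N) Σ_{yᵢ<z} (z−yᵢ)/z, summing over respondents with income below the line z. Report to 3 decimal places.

0.248

Poor units: KSh 2,000, KSh 6,500, KSh 9,500, KSh 13,000 (q = 4 of N = 9).
Gap ratios (z−y)/z: (17500−2000)/17500 = 0.8857; (17500−6500)/17500 = 0.6286; (17500−9500)/17500 = 0.4571; (17500−13000)/17500 = 0.2571.
Σ = 2.228571. Dividing by the full population N = 9 gives P₁ = 0.248.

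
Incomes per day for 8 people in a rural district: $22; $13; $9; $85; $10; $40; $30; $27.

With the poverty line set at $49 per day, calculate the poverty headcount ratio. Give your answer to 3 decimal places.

0.875

7 of the 8 people have income below $49.
H = 7/8 = 0.875.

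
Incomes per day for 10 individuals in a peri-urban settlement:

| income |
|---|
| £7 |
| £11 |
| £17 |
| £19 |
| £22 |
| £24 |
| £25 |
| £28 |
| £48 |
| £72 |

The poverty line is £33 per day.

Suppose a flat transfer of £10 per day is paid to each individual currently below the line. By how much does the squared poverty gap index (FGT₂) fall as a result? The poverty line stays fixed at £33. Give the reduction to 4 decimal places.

Before: below the line — £7, £11, £17, £19, £22, £24, £25, £28; squared poverty gap index (FGT₂) = 0.174747.
After the £10 transfer: below the line — £17, £21, £27, £29, £32; squared poverty gap index (FGT₂) = 0.041598.
Reduction = 0.174747 − 0.041598 = 0.1331.

0.1331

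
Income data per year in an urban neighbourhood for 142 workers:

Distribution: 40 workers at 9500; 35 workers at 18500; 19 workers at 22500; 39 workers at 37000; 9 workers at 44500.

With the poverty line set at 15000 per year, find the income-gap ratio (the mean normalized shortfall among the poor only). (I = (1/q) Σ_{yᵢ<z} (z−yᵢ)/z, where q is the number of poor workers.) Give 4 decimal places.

0.3667

Below the line: 40×9500 (q = 40 of N = 142).
Relative gaps: 0.3667 (×40); sum = 14.666667.
The income-gap ratio divides by q (the poor only): 14.666667 / 40 = 0.3667.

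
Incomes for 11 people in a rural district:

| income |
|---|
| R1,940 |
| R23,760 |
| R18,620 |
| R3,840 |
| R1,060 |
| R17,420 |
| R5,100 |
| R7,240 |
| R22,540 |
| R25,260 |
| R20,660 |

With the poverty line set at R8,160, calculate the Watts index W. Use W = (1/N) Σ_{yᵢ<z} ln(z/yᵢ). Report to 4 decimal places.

0.4383

Below z: R1,060, R1,940, R3,840, R5,100, R7,240 (q = 5 of N = 11).
ln(z/y) terms: ln(8160/1060) = 2.0410; ln(8160/1940) = 1.4366; ln(8160/3840) = 0.7538; ln(8160/5100) = 0.4700; ln(8160/7240) = 0.1196.
W = 4.820930 / 11 = 0.4383.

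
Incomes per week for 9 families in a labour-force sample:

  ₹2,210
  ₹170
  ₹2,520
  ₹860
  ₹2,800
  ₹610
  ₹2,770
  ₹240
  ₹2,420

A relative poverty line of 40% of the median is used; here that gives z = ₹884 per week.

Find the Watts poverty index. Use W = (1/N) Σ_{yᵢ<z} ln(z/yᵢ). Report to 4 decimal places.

Below z: ₹170, ₹240, ₹610, ₹860 (q = 4 of N = 9).
ln(z/y) terms: ln(884/170) = 1.6487; ln(884/240) = 1.3038; ln(884/610) = 0.3710; ln(884/860) = 0.0275.
W = 3.351000 / 9 = 0.3723.

0.3723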